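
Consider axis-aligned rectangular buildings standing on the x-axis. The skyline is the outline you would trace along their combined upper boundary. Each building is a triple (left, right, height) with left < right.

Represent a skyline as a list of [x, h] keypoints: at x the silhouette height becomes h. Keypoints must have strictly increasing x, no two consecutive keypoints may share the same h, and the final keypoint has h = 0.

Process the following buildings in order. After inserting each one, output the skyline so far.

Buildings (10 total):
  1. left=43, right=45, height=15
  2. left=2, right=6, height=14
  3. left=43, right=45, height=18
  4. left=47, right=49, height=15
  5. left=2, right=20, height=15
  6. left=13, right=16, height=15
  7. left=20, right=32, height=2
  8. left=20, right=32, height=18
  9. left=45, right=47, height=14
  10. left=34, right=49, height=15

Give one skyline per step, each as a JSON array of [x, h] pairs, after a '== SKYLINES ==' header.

== SKYLINES ==
[[43,15],[45,0]]
[[2,14],[6,0],[43,15],[45,0]]
[[2,14],[6,0],[43,18],[45,0]]
[[2,14],[6,0],[43,18],[45,0],[47,15],[49,0]]
[[2,15],[20,0],[43,18],[45,0],[47,15],[49,0]]
[[2,15],[20,0],[43,18],[45,0],[47,15],[49,0]]
[[2,15],[20,2],[32,0],[43,18],[45,0],[47,15],[49,0]]
[[2,15],[20,18],[32,0],[43,18],[45,0],[47,15],[49,0]]
[[2,15],[20,18],[32,0],[43,18],[45,14],[47,15],[49,0]]
[[2,15],[20,18],[32,0],[34,15],[43,18],[45,15],[49,0]]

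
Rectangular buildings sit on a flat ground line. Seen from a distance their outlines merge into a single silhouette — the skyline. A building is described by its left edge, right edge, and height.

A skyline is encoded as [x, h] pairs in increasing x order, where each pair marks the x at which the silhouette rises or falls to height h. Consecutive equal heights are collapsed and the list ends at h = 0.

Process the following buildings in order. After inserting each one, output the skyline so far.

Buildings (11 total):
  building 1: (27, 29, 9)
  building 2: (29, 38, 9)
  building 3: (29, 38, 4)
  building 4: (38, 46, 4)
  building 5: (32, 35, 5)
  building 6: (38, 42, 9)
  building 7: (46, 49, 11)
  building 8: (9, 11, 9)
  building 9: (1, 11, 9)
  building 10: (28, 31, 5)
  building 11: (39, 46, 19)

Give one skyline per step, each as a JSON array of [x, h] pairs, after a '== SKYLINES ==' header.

== SKYLINES ==
[[27,9],[29,0]]
[[27,9],[38,0]]
[[27,9],[38,0]]
[[27,9],[38,4],[46,0]]
[[27,9],[38,4],[46,0]]
[[27,9],[42,4],[46,0]]
[[27,9],[42,4],[46,11],[49,0]]
[[9,9],[11,0],[27,9],[42,4],[46,11],[49,0]]
[[1,9],[11,0],[27,9],[42,4],[46,11],[49,0]]
[[1,9],[11,0],[27,9],[42,4],[46,11],[49,0]]
[[1,9],[11,0],[27,9],[39,19],[46,11],[49,0]]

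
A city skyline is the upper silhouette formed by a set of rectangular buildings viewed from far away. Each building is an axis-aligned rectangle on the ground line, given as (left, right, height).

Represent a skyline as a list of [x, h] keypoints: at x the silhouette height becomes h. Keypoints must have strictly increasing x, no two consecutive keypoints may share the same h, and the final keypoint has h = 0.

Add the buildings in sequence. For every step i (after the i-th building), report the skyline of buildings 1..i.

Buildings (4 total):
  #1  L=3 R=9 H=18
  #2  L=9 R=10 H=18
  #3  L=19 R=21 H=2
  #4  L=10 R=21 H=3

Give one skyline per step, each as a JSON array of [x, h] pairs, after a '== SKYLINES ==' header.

== SKYLINES ==
[[3,18],[9,0]]
[[3,18],[10,0]]
[[3,18],[10,0],[19,2],[21,0]]
[[3,18],[10,3],[21,0]]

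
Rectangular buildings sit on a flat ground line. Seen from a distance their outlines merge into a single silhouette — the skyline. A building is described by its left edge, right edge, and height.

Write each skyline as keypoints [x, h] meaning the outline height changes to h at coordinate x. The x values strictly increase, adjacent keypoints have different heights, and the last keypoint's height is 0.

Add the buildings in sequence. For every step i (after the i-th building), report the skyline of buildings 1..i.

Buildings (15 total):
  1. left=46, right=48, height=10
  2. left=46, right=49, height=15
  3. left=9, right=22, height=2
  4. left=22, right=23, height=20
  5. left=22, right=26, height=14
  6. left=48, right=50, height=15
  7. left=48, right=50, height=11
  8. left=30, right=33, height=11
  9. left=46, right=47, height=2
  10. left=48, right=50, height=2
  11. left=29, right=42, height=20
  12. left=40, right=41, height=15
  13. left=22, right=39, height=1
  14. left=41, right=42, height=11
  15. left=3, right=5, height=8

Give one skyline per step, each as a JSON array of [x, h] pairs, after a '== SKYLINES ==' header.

== SKYLINES ==
[[46,10],[48,0]]
[[46,15],[49,0]]
[[9,2],[22,0],[46,15],[49,0]]
[[9,2],[22,20],[23,0],[46,15],[49,0]]
[[9,2],[22,20],[23,14],[26,0],[46,15],[49,0]]
[[9,2],[22,20],[23,14],[26,0],[46,15],[50,0]]
[[9,2],[22,20],[23,14],[26,0],[46,15],[50,0]]
[[9,2],[22,20],[23,14],[26,0],[30,11],[33,0],[46,15],[50,0]]
[[9,2],[22,20],[23,14],[26,0],[30,11],[33,0],[46,15],[50,0]]
[[9,2],[22,20],[23,14],[26,0],[30,11],[33,0],[46,15],[50,0]]
[[9,2],[22,20],[23,14],[26,0],[29,20],[42,0],[46,15],[50,0]]
[[9,2],[22,20],[23,14],[26,0],[29,20],[42,0],[46,15],[50,0]]
[[9,2],[22,20],[23,14],[26,1],[29,20],[42,0],[46,15],[50,0]]
[[9,2],[22,20],[23,14],[26,1],[29,20],[42,0],[46,15],[50,0]]
[[3,8],[5,0],[9,2],[22,20],[23,14],[26,1],[29,20],[42,0],[46,15],[50,0]]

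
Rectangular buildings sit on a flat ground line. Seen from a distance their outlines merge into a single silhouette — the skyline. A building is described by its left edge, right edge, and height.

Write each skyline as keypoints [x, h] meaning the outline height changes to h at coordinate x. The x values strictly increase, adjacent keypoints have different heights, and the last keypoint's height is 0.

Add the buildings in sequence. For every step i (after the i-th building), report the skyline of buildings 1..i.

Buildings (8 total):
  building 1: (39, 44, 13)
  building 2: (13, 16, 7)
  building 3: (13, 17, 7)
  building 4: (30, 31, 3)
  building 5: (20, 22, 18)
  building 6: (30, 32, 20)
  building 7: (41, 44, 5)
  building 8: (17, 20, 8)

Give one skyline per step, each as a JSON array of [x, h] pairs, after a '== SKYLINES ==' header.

== SKYLINES ==
[[39,13],[44,0]]
[[13,7],[16,0],[39,13],[44,0]]
[[13,7],[17,0],[39,13],[44,0]]
[[13,7],[17,0],[30,3],[31,0],[39,13],[44,0]]
[[13,7],[17,0],[20,18],[22,0],[30,3],[31,0],[39,13],[44,0]]
[[13,7],[17,0],[20,18],[22,0],[30,20],[32,0],[39,13],[44,0]]
[[13,7],[17,0],[20,18],[22,0],[30,20],[32,0],[39,13],[44,0]]
[[13,7],[17,8],[20,18],[22,0],[30,20],[32,0],[39,13],[44,0]]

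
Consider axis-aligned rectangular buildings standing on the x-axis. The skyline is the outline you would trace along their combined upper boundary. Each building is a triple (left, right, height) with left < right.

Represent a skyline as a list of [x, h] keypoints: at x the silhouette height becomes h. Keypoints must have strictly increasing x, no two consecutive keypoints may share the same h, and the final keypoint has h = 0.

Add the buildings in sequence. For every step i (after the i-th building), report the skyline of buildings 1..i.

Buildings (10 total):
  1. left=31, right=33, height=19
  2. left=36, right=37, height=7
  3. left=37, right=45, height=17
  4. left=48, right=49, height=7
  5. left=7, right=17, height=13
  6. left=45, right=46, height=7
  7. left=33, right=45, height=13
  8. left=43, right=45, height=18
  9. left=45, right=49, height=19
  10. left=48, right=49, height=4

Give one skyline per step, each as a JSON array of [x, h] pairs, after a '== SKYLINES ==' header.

== SKYLINES ==
[[31,19],[33,0]]
[[31,19],[33,0],[36,7],[37,0]]
[[31,19],[33,0],[36,7],[37,17],[45,0]]
[[31,19],[33,0],[36,7],[37,17],[45,0],[48,7],[49,0]]
[[7,13],[17,0],[31,19],[33,0],[36,7],[37,17],[45,0],[48,7],[49,0]]
[[7,13],[17,0],[31,19],[33,0],[36,7],[37,17],[45,7],[46,0],[48,7],[49,0]]
[[7,13],[17,0],[31,19],[33,13],[37,17],[45,7],[46,0],[48,7],[49,0]]
[[7,13],[17,0],[31,19],[33,13],[37,17],[43,18],[45,7],[46,0],[48,7],[49,0]]
[[7,13],[17,0],[31,19],[33,13],[37,17],[43,18],[45,19],[49,0]]
[[7,13],[17,0],[31,19],[33,13],[37,17],[43,18],[45,19],[49,0]]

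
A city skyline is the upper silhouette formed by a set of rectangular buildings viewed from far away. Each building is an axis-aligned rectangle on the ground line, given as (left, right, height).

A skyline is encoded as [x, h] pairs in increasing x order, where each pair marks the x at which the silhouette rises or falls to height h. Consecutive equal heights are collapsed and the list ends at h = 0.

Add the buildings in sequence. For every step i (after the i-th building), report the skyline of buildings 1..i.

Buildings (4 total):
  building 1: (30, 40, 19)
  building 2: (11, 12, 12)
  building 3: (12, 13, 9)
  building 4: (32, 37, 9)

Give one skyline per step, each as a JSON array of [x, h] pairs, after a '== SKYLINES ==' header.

== SKYLINES ==
[[30,19],[40,0]]
[[11,12],[12,0],[30,19],[40,0]]
[[11,12],[12,9],[13,0],[30,19],[40,0]]
[[11,12],[12,9],[13,0],[30,19],[40,0]]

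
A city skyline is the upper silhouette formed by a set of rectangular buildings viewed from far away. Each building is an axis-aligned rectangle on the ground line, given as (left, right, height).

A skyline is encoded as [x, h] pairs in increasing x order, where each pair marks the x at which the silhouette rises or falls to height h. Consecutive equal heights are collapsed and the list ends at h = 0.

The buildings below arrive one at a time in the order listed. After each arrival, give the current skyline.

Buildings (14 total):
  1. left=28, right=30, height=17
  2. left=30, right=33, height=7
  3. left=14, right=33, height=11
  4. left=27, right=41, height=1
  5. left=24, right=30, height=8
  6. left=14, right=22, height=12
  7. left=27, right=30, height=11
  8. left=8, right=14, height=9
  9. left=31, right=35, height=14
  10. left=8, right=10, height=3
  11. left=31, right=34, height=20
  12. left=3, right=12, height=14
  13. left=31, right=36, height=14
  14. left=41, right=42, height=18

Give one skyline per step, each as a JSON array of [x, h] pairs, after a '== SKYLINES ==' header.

== SKYLINES ==
[[28,17],[30,0]]
[[28,17],[30,7],[33,0]]
[[14,11],[28,17],[30,11],[33,0]]
[[14,11],[28,17],[30,11],[33,1],[41,0]]
[[14,11],[28,17],[30,11],[33,1],[41,0]]
[[14,12],[22,11],[28,17],[30,11],[33,1],[41,0]]
[[14,12],[22,11],[28,17],[30,11],[33,1],[41,0]]
[[8,9],[14,12],[22,11],[28,17],[30,11],[33,1],[41,0]]
[[8,9],[14,12],[22,11],[28,17],[30,11],[31,14],[35,1],[41,0]]
[[8,9],[14,12],[22,11],[28,17],[30,11],[31,14],[35,1],[41,0]]
[[8,9],[14,12],[22,11],[28,17],[30,11],[31,20],[34,14],[35,1],[41,0]]
[[3,14],[12,9],[14,12],[22,11],[28,17],[30,11],[31,20],[34,14],[35,1],[41,0]]
[[3,14],[12,9],[14,12],[22,11],[28,17],[30,11],[31,20],[34,14],[36,1],[41,0]]
[[3,14],[12,9],[14,12],[22,11],[28,17],[30,11],[31,20],[34,14],[36,1],[41,18],[42,0]]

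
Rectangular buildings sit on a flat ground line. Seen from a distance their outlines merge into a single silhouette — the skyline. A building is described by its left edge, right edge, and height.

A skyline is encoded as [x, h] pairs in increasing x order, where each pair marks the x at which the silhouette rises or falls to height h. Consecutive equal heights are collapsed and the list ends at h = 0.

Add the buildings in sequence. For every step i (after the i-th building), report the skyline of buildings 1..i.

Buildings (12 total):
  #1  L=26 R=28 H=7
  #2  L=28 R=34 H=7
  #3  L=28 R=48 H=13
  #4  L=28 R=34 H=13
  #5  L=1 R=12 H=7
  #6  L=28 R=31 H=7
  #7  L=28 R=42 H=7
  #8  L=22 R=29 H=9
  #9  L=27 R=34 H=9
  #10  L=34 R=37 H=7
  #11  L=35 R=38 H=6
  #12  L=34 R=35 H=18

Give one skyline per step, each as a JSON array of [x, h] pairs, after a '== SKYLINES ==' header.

== SKYLINES ==
[[26,7],[28,0]]
[[26,7],[34,0]]
[[26,7],[28,13],[48,0]]
[[26,7],[28,13],[48,0]]
[[1,7],[12,0],[26,7],[28,13],[48,0]]
[[1,7],[12,0],[26,7],[28,13],[48,0]]
[[1,7],[12,0],[26,7],[28,13],[48,0]]
[[1,7],[12,0],[22,9],[28,13],[48,0]]
[[1,7],[12,0],[22,9],[28,13],[48,0]]
[[1,7],[12,0],[22,9],[28,13],[48,0]]
[[1,7],[12,0],[22,9],[28,13],[48,0]]
[[1,7],[12,0],[22,9],[28,13],[34,18],[35,13],[48,0]]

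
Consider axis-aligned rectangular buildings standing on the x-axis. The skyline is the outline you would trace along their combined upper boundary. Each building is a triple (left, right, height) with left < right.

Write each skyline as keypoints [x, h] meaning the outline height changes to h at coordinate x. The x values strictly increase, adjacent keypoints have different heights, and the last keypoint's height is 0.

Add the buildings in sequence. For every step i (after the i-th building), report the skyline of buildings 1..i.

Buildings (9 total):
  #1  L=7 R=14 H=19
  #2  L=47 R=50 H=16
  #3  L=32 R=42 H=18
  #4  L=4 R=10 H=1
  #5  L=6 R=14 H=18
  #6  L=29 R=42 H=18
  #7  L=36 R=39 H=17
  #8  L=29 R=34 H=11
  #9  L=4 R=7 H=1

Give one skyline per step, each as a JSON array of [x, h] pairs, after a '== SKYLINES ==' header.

== SKYLINES ==
[[7,19],[14,0]]
[[7,19],[14,0],[47,16],[50,0]]
[[7,19],[14,0],[32,18],[42,0],[47,16],[50,0]]
[[4,1],[7,19],[14,0],[32,18],[42,0],[47,16],[50,0]]
[[4,1],[6,18],[7,19],[14,0],[32,18],[42,0],[47,16],[50,0]]
[[4,1],[6,18],[7,19],[14,0],[29,18],[42,0],[47,16],[50,0]]
[[4,1],[6,18],[7,19],[14,0],[29,18],[42,0],[47,16],[50,0]]
[[4,1],[6,18],[7,19],[14,0],[29,18],[42,0],[47,16],[50,0]]
[[4,1],[6,18],[7,19],[14,0],[29,18],[42,0],[47,16],[50,0]]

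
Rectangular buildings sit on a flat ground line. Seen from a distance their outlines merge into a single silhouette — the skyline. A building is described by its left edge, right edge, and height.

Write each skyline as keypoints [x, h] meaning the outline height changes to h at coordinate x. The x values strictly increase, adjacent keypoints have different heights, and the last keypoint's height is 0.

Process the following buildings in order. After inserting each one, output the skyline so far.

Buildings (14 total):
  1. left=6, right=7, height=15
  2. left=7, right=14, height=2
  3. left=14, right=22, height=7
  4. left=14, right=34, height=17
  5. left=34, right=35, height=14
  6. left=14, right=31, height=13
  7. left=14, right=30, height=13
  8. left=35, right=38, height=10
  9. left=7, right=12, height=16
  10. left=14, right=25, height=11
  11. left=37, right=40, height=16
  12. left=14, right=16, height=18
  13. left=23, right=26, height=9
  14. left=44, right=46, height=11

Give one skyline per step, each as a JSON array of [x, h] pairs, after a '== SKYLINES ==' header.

== SKYLINES ==
[[6,15],[7,0]]
[[6,15],[7,2],[14,0]]
[[6,15],[7,2],[14,7],[22,0]]
[[6,15],[7,2],[14,17],[34,0]]
[[6,15],[7,2],[14,17],[34,14],[35,0]]
[[6,15],[7,2],[14,17],[34,14],[35,0]]
[[6,15],[7,2],[14,17],[34,14],[35,0]]
[[6,15],[7,2],[14,17],[34,14],[35,10],[38,0]]
[[6,15],[7,16],[12,2],[14,17],[34,14],[35,10],[38,0]]
[[6,15],[7,16],[12,2],[14,17],[34,14],[35,10],[38,0]]
[[6,15],[7,16],[12,2],[14,17],[34,14],[35,10],[37,16],[40,0]]
[[6,15],[7,16],[12,2],[14,18],[16,17],[34,14],[35,10],[37,16],[40,0]]
[[6,15],[7,16],[12,2],[14,18],[16,17],[34,14],[35,10],[37,16],[40,0]]
[[6,15],[7,16],[12,2],[14,18],[16,17],[34,14],[35,10],[37,16],[40,0],[44,11],[46,0]]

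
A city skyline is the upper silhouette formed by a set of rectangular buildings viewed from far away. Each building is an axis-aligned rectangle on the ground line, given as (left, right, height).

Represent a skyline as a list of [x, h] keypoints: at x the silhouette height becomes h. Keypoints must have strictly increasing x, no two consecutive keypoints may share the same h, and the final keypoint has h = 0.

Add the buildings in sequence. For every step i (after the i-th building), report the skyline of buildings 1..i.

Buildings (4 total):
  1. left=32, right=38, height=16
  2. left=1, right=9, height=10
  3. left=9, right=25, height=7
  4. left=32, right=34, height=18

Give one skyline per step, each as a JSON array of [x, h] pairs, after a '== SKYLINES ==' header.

== SKYLINES ==
[[32,16],[38,0]]
[[1,10],[9,0],[32,16],[38,0]]
[[1,10],[9,7],[25,0],[32,16],[38,0]]
[[1,10],[9,7],[25,0],[32,18],[34,16],[38,0]]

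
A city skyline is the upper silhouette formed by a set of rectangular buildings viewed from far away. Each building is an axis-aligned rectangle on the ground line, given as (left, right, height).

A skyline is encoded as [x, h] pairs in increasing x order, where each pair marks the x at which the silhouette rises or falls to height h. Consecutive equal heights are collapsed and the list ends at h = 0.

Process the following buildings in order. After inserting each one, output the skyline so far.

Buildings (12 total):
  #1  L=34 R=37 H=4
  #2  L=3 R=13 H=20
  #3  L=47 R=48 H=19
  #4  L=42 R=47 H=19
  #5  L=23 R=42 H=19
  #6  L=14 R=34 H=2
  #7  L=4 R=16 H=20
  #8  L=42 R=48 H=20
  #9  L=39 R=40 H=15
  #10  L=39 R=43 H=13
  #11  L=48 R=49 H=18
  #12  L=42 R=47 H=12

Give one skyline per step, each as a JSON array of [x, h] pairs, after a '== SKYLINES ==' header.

== SKYLINES ==
[[34,4],[37,0]]
[[3,20],[13,0],[34,4],[37,0]]
[[3,20],[13,0],[34,4],[37,0],[47,19],[48,0]]
[[3,20],[13,0],[34,4],[37,0],[42,19],[48,0]]
[[3,20],[13,0],[23,19],[48,0]]
[[3,20],[13,0],[14,2],[23,19],[48,0]]
[[3,20],[16,2],[23,19],[48,0]]
[[3,20],[16,2],[23,19],[42,20],[48,0]]
[[3,20],[16,2],[23,19],[42,20],[48,0]]
[[3,20],[16,2],[23,19],[42,20],[48,0]]
[[3,20],[16,2],[23,19],[42,20],[48,18],[49,0]]
[[3,20],[16,2],[23,19],[42,20],[48,18],[49,0]]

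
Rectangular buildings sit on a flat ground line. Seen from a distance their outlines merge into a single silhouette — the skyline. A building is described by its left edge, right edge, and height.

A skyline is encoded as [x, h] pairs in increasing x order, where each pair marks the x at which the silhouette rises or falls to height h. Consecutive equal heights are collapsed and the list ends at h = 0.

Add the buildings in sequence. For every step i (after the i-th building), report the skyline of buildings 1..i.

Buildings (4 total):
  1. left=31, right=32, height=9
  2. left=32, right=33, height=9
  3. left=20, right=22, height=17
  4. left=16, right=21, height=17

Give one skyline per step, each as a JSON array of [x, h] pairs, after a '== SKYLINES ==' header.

== SKYLINES ==
[[31,9],[32,0]]
[[31,9],[33,0]]
[[20,17],[22,0],[31,9],[33,0]]
[[16,17],[22,0],[31,9],[33,0]]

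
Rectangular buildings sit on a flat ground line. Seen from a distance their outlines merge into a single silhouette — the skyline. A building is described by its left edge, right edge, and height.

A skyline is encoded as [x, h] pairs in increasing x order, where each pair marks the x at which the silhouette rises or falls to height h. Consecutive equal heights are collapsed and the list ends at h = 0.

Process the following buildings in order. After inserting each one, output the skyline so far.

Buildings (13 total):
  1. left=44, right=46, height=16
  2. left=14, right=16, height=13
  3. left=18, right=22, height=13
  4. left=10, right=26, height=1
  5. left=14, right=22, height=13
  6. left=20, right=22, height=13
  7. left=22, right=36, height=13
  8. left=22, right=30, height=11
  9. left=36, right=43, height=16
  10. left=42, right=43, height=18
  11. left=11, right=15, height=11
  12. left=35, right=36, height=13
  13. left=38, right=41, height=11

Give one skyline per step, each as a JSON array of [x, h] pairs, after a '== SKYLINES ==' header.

== SKYLINES ==
[[44,16],[46,0]]
[[14,13],[16,0],[44,16],[46,0]]
[[14,13],[16,0],[18,13],[22,0],[44,16],[46,0]]
[[10,1],[14,13],[16,1],[18,13],[22,1],[26,0],[44,16],[46,0]]
[[10,1],[14,13],[22,1],[26,0],[44,16],[46,0]]
[[10,1],[14,13],[22,1],[26,0],[44,16],[46,0]]
[[10,1],[14,13],[36,0],[44,16],[46,0]]
[[10,1],[14,13],[36,0],[44,16],[46,0]]
[[10,1],[14,13],[36,16],[43,0],[44,16],[46,0]]
[[10,1],[14,13],[36,16],[42,18],[43,0],[44,16],[46,0]]
[[10,1],[11,11],[14,13],[36,16],[42,18],[43,0],[44,16],[46,0]]
[[10,1],[11,11],[14,13],[36,16],[42,18],[43,0],[44,16],[46,0]]
[[10,1],[11,11],[14,13],[36,16],[42,18],[43,0],[44,16],[46,0]]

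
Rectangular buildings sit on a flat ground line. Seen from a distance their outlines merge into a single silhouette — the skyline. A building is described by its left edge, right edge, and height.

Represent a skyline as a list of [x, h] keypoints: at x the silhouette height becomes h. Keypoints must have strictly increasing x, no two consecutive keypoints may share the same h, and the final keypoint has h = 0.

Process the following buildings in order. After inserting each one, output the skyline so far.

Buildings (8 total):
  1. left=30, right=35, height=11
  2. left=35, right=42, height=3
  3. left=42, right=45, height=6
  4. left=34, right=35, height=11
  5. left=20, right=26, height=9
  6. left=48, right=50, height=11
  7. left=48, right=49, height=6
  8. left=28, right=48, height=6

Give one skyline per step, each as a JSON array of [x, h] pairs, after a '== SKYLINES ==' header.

== SKYLINES ==
[[30,11],[35,0]]
[[30,11],[35,3],[42,0]]
[[30,11],[35,3],[42,6],[45,0]]
[[30,11],[35,3],[42,6],[45,0]]
[[20,9],[26,0],[30,11],[35,3],[42,6],[45,0]]
[[20,9],[26,0],[30,11],[35,3],[42,6],[45,0],[48,11],[50,0]]
[[20,9],[26,0],[30,11],[35,3],[42,6],[45,0],[48,11],[50,0]]
[[20,9],[26,0],[28,6],[30,11],[35,6],[48,11],[50,0]]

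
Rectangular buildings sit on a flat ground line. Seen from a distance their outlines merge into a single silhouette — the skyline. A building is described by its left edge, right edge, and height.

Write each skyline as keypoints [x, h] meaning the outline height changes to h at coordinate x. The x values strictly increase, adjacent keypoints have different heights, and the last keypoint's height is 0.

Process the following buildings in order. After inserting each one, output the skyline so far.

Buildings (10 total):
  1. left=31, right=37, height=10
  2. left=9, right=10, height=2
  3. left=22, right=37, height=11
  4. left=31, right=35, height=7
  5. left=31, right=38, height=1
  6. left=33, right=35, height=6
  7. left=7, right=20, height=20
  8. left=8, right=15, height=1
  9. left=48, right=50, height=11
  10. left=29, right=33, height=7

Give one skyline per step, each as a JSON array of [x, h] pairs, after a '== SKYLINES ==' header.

== SKYLINES ==
[[31,10],[37,0]]
[[9,2],[10,0],[31,10],[37,0]]
[[9,2],[10,0],[22,11],[37,0]]
[[9,2],[10,0],[22,11],[37,0]]
[[9,2],[10,0],[22,11],[37,1],[38,0]]
[[9,2],[10,0],[22,11],[37,1],[38,0]]
[[7,20],[20,0],[22,11],[37,1],[38,0]]
[[7,20],[20,0],[22,11],[37,1],[38,0]]
[[7,20],[20,0],[22,11],[37,1],[38,0],[48,11],[50,0]]
[[7,20],[20,0],[22,11],[37,1],[38,0],[48,11],[50,0]]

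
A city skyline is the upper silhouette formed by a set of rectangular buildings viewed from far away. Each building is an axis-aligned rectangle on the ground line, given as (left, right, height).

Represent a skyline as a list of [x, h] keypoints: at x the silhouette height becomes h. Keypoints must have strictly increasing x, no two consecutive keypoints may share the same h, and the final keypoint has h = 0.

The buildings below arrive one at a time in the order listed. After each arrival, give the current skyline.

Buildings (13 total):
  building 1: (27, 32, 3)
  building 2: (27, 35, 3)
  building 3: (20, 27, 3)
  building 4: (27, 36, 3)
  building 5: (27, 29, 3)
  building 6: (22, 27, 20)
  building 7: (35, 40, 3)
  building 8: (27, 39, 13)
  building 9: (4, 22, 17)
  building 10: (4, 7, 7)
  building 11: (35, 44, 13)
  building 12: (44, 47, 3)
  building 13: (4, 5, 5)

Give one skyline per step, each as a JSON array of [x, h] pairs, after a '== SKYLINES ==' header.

== SKYLINES ==
[[27,3],[32,0]]
[[27,3],[35,0]]
[[20,3],[35,0]]
[[20,3],[36,0]]
[[20,3],[36,0]]
[[20,3],[22,20],[27,3],[36,0]]
[[20,3],[22,20],[27,3],[40,0]]
[[20,3],[22,20],[27,13],[39,3],[40,0]]
[[4,17],[22,20],[27,13],[39,3],[40,0]]
[[4,17],[22,20],[27,13],[39,3],[40,0]]
[[4,17],[22,20],[27,13],[44,0]]
[[4,17],[22,20],[27,13],[44,3],[47,0]]
[[4,17],[22,20],[27,13],[44,3],[47,0]]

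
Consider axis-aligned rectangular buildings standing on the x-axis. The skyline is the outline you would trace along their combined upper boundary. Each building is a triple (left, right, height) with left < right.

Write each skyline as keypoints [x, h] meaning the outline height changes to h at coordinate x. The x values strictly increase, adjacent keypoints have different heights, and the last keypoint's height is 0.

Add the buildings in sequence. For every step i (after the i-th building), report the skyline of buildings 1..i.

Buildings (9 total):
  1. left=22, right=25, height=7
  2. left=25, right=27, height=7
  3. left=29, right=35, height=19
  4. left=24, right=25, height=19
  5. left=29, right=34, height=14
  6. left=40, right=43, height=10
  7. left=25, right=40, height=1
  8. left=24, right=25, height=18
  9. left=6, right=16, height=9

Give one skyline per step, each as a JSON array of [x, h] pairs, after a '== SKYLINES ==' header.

== SKYLINES ==
[[22,7],[25,0]]
[[22,7],[27,0]]
[[22,7],[27,0],[29,19],[35,0]]
[[22,7],[24,19],[25,7],[27,0],[29,19],[35,0]]
[[22,7],[24,19],[25,7],[27,0],[29,19],[35,0]]
[[22,7],[24,19],[25,7],[27,0],[29,19],[35,0],[40,10],[43,0]]
[[22,7],[24,19],[25,7],[27,1],[29,19],[35,1],[40,10],[43,0]]
[[22,7],[24,19],[25,7],[27,1],[29,19],[35,1],[40,10],[43,0]]
[[6,9],[16,0],[22,7],[24,19],[25,7],[27,1],[29,19],[35,1],[40,10],[43,0]]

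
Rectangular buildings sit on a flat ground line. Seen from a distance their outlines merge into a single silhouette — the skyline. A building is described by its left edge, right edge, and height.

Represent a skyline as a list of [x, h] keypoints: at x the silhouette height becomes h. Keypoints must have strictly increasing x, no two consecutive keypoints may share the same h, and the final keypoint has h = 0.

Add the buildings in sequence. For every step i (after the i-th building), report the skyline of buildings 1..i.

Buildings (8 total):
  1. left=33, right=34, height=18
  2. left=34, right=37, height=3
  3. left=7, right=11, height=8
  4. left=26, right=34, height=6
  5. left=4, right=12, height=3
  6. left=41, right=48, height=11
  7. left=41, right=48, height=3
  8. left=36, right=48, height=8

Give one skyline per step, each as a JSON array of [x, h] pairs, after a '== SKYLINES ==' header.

== SKYLINES ==
[[33,18],[34,0]]
[[33,18],[34,3],[37,0]]
[[7,8],[11,0],[33,18],[34,3],[37,0]]
[[7,8],[11,0],[26,6],[33,18],[34,3],[37,0]]
[[4,3],[7,8],[11,3],[12,0],[26,6],[33,18],[34,3],[37,0]]
[[4,3],[7,8],[11,3],[12,0],[26,6],[33,18],[34,3],[37,0],[41,11],[48,0]]
[[4,3],[7,8],[11,3],[12,0],[26,6],[33,18],[34,3],[37,0],[41,11],[48,0]]
[[4,3],[7,8],[11,3],[12,0],[26,6],[33,18],[34,3],[36,8],[41,11],[48,0]]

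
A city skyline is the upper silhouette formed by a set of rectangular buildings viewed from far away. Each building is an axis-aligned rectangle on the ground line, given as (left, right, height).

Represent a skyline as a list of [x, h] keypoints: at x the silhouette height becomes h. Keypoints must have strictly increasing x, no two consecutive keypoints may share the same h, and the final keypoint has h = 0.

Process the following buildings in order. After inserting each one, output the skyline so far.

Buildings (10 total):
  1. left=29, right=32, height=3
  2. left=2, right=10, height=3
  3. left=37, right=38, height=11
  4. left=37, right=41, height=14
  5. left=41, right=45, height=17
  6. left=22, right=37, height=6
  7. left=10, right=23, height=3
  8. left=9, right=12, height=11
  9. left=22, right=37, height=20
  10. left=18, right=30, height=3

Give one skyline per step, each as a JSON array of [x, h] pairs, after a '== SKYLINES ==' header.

== SKYLINES ==
[[29,3],[32,0]]
[[2,3],[10,0],[29,3],[32,0]]
[[2,3],[10,0],[29,3],[32,0],[37,11],[38,0]]
[[2,3],[10,0],[29,3],[32,0],[37,14],[41,0]]
[[2,3],[10,0],[29,3],[32,0],[37,14],[41,17],[45,0]]
[[2,3],[10,0],[22,6],[37,14],[41,17],[45,0]]
[[2,3],[22,6],[37,14],[41,17],[45,0]]
[[2,3],[9,11],[12,3],[22,6],[37,14],[41,17],[45,0]]
[[2,3],[9,11],[12,3],[22,20],[37,14],[41,17],[45,0]]
[[2,3],[9,11],[12,3],[22,20],[37,14],[41,17],[45,0]]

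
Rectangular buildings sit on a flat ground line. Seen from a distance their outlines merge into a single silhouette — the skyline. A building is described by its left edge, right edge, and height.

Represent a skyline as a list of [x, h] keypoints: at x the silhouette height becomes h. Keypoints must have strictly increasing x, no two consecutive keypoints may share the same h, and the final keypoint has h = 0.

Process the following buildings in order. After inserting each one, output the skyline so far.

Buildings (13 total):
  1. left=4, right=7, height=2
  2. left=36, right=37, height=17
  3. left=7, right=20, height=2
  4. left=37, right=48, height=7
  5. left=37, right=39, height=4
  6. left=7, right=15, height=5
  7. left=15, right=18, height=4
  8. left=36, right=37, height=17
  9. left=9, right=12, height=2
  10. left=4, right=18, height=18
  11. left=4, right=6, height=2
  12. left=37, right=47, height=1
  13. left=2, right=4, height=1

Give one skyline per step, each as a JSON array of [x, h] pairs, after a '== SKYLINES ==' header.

== SKYLINES ==
[[4,2],[7,0]]
[[4,2],[7,0],[36,17],[37,0]]
[[4,2],[20,0],[36,17],[37,0]]
[[4,2],[20,0],[36,17],[37,7],[48,0]]
[[4,2],[20,0],[36,17],[37,7],[48,0]]
[[4,2],[7,5],[15,2],[20,0],[36,17],[37,7],[48,0]]
[[4,2],[7,5],[15,4],[18,2],[20,0],[36,17],[37,7],[48,0]]
[[4,2],[7,5],[15,4],[18,2],[20,0],[36,17],[37,7],[48,0]]
[[4,2],[7,5],[15,4],[18,2],[20,0],[36,17],[37,7],[48,0]]
[[4,18],[18,2],[20,0],[36,17],[37,7],[48,0]]
[[4,18],[18,2],[20,0],[36,17],[37,7],[48,0]]
[[4,18],[18,2],[20,0],[36,17],[37,7],[48,0]]
[[2,1],[4,18],[18,2],[20,0],[36,17],[37,7],[48,0]]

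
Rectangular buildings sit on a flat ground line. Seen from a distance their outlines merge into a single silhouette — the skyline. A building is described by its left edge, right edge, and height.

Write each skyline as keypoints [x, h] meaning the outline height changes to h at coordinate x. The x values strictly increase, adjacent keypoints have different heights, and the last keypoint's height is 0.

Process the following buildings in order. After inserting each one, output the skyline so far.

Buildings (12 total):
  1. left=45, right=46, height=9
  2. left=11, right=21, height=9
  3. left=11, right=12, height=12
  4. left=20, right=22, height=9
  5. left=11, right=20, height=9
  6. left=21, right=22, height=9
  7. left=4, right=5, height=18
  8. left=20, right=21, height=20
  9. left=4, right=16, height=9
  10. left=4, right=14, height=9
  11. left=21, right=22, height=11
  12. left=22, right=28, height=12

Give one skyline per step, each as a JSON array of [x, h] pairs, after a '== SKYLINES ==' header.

== SKYLINES ==
[[45,9],[46,0]]
[[11,9],[21,0],[45,9],[46,0]]
[[11,12],[12,9],[21,0],[45,9],[46,0]]
[[11,12],[12,9],[22,0],[45,9],[46,0]]
[[11,12],[12,9],[22,0],[45,9],[46,0]]
[[11,12],[12,9],[22,0],[45,9],[46,0]]
[[4,18],[5,0],[11,12],[12,9],[22,0],[45,9],[46,0]]
[[4,18],[5,0],[11,12],[12,9],[20,20],[21,9],[22,0],[45,9],[46,0]]
[[4,18],[5,9],[11,12],[12,9],[20,20],[21,9],[22,0],[45,9],[46,0]]
[[4,18],[5,9],[11,12],[12,9],[20,20],[21,9],[22,0],[45,9],[46,0]]
[[4,18],[5,9],[11,12],[12,9],[20,20],[21,11],[22,0],[45,9],[46,0]]
[[4,18],[5,9],[11,12],[12,9],[20,20],[21,11],[22,12],[28,0],[45,9],[46,0]]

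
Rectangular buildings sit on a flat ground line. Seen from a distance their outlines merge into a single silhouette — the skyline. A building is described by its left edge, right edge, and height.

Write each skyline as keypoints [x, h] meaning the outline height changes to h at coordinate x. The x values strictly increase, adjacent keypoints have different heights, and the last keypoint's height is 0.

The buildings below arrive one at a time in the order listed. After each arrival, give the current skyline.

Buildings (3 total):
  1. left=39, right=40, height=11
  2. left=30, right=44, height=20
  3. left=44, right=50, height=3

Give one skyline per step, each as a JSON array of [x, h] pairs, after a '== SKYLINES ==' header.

== SKYLINES ==
[[39,11],[40,0]]
[[30,20],[44,0]]
[[30,20],[44,3],[50,0]]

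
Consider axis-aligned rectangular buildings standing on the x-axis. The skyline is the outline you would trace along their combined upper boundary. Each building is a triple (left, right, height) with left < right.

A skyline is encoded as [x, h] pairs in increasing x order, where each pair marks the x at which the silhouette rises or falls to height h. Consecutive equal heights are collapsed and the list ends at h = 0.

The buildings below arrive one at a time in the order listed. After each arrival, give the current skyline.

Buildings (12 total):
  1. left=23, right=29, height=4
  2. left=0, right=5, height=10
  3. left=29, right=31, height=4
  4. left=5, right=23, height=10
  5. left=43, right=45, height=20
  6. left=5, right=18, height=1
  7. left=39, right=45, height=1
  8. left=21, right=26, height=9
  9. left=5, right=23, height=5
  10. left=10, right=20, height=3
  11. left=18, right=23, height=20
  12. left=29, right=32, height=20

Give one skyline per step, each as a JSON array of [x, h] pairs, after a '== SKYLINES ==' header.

== SKYLINES ==
[[23,4],[29,0]]
[[0,10],[5,0],[23,4],[29,0]]
[[0,10],[5,0],[23,4],[31,0]]
[[0,10],[23,4],[31,0]]
[[0,10],[23,4],[31,0],[43,20],[45,0]]
[[0,10],[23,4],[31,0],[43,20],[45,0]]
[[0,10],[23,4],[31,0],[39,1],[43,20],[45,0]]
[[0,10],[23,9],[26,4],[31,0],[39,1],[43,20],[45,0]]
[[0,10],[23,9],[26,4],[31,0],[39,1],[43,20],[45,0]]
[[0,10],[23,9],[26,4],[31,0],[39,1],[43,20],[45,0]]
[[0,10],[18,20],[23,9],[26,4],[31,0],[39,1],[43,20],[45,0]]
[[0,10],[18,20],[23,9],[26,4],[29,20],[32,0],[39,1],[43,20],[45,0]]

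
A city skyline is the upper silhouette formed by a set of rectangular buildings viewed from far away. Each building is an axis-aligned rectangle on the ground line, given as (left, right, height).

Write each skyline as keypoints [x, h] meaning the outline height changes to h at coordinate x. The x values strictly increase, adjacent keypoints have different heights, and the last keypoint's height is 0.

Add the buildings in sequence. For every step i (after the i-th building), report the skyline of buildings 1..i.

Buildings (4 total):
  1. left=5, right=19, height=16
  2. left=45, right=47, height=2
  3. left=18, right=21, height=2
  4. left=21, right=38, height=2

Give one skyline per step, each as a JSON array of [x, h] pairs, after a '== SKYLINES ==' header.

== SKYLINES ==
[[5,16],[19,0]]
[[5,16],[19,0],[45,2],[47,0]]
[[5,16],[19,2],[21,0],[45,2],[47,0]]
[[5,16],[19,2],[38,0],[45,2],[47,0]]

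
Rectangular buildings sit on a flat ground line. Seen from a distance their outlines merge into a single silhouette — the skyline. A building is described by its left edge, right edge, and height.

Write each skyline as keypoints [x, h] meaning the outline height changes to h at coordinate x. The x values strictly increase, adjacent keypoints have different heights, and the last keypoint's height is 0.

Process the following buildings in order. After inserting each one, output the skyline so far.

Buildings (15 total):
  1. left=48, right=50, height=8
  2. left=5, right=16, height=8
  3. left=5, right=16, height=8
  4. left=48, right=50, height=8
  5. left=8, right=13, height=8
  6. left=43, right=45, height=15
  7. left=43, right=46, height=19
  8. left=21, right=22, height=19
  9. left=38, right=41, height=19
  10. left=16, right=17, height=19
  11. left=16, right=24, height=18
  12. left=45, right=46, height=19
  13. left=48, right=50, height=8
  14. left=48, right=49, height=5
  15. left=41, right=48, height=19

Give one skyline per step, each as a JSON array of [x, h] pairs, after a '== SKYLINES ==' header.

== SKYLINES ==
[[48,8],[50,0]]
[[5,8],[16,0],[48,8],[50,0]]
[[5,8],[16,0],[48,8],[50,0]]
[[5,8],[16,0],[48,8],[50,0]]
[[5,8],[16,0],[48,8],[50,0]]
[[5,8],[16,0],[43,15],[45,0],[48,8],[50,0]]
[[5,8],[16,0],[43,19],[46,0],[48,8],[50,0]]
[[5,8],[16,0],[21,19],[22,0],[43,19],[46,0],[48,8],[50,0]]
[[5,8],[16,0],[21,19],[22,0],[38,19],[41,0],[43,19],[46,0],[48,8],[50,0]]
[[5,8],[16,19],[17,0],[21,19],[22,0],[38,19],[41,0],[43,19],[46,0],[48,8],[50,0]]
[[5,8],[16,19],[17,18],[21,19],[22,18],[24,0],[38,19],[41,0],[43,19],[46,0],[48,8],[50,0]]
[[5,8],[16,19],[17,18],[21,19],[22,18],[24,0],[38,19],[41,0],[43,19],[46,0],[48,8],[50,0]]
[[5,8],[16,19],[17,18],[21,19],[22,18],[24,0],[38,19],[41,0],[43,19],[46,0],[48,8],[50,0]]
[[5,8],[16,19],[17,18],[21,19],[22,18],[24,0],[38,19],[41,0],[43,19],[46,0],[48,8],[50,0]]
[[5,8],[16,19],[17,18],[21,19],[22,18],[24,0],[38,19],[48,8],[50,0]]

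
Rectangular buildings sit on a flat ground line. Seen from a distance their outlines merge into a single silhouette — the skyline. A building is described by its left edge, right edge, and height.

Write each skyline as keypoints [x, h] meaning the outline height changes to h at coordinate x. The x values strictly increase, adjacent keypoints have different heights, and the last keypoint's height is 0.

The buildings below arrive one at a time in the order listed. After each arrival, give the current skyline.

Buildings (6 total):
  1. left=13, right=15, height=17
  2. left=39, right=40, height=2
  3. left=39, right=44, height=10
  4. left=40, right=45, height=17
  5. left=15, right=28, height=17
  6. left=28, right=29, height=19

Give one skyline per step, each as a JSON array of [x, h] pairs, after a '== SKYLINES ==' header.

== SKYLINES ==
[[13,17],[15,0]]
[[13,17],[15,0],[39,2],[40,0]]
[[13,17],[15,0],[39,10],[44,0]]
[[13,17],[15,0],[39,10],[40,17],[45,0]]
[[13,17],[28,0],[39,10],[40,17],[45,0]]
[[13,17],[28,19],[29,0],[39,10],[40,17],[45,0]]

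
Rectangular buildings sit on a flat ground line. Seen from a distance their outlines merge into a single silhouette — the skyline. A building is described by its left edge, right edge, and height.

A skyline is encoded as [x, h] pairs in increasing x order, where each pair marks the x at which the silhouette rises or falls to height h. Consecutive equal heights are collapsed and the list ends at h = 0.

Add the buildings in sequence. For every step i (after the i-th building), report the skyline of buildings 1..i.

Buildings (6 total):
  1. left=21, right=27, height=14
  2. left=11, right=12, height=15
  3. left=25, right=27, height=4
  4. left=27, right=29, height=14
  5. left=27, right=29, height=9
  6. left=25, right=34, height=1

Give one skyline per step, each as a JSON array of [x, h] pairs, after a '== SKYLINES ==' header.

== SKYLINES ==
[[21,14],[27,0]]
[[11,15],[12,0],[21,14],[27,0]]
[[11,15],[12,0],[21,14],[27,0]]
[[11,15],[12,0],[21,14],[29,0]]
[[11,15],[12,0],[21,14],[29,0]]
[[11,15],[12,0],[21,14],[29,1],[34,0]]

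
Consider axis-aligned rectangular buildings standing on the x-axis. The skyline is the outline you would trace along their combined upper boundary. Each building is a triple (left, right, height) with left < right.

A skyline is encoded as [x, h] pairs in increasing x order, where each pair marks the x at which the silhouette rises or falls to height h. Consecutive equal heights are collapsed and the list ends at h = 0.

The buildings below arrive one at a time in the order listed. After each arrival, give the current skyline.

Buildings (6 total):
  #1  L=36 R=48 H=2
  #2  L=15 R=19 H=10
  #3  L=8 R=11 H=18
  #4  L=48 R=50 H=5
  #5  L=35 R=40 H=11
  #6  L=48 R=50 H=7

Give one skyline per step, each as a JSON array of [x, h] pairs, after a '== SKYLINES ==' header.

== SKYLINES ==
[[36,2],[48,0]]
[[15,10],[19,0],[36,2],[48,0]]
[[8,18],[11,0],[15,10],[19,0],[36,2],[48,0]]
[[8,18],[11,0],[15,10],[19,0],[36,2],[48,5],[50,0]]
[[8,18],[11,0],[15,10],[19,0],[35,11],[40,2],[48,5],[50,0]]
[[8,18],[11,0],[15,10],[19,0],[35,11],[40,2],[48,7],[50,0]]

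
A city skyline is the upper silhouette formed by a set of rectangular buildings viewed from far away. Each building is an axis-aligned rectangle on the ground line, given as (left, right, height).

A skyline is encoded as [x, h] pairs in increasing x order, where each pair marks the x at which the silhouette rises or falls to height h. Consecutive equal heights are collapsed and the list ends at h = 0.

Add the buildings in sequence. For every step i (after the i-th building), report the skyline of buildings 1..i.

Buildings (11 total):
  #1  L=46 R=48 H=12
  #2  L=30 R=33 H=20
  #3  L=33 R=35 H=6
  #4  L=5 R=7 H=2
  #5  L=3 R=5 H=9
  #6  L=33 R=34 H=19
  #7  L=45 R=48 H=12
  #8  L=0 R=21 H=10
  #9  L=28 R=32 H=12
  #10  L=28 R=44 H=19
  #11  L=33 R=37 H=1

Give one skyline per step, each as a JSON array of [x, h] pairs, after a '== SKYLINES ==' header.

== SKYLINES ==
[[46,12],[48,0]]
[[30,20],[33,0],[46,12],[48,0]]
[[30,20],[33,6],[35,0],[46,12],[48,0]]
[[5,2],[7,0],[30,20],[33,6],[35,0],[46,12],[48,0]]
[[3,9],[5,2],[7,0],[30,20],[33,6],[35,0],[46,12],[48,0]]
[[3,9],[5,2],[7,0],[30,20],[33,19],[34,6],[35,0],[46,12],[48,0]]
[[3,9],[5,2],[7,0],[30,20],[33,19],[34,6],[35,0],[45,12],[48,0]]
[[0,10],[21,0],[30,20],[33,19],[34,6],[35,0],[45,12],[48,0]]
[[0,10],[21,0],[28,12],[30,20],[33,19],[34,6],[35,0],[45,12],[48,0]]
[[0,10],[21,0],[28,19],[30,20],[33,19],[44,0],[45,12],[48,0]]
[[0,10],[21,0],[28,19],[30,20],[33,19],[44,0],[45,12],[48,0]]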